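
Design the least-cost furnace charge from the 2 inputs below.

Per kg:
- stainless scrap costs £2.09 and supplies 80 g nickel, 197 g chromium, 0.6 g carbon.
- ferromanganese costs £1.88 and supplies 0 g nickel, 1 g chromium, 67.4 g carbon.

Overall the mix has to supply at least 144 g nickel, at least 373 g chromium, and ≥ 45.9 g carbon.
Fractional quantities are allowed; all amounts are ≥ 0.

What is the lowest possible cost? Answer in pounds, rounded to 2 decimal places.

£5.20

Set it up as a linear program. Let x1 = kg of stainless scrap, x2 = kg of ferromanganese.
min 2.09x1 + 1.88x2 subject to:
  80x1 ≥ 144   (nickel)
  197x1 + 1x2 ≥ 373   (chromium)
  0.6x1 + 67.4x2 ≥ 45.9   (carbon)
  x1, x2 ≥ 0.
Both inputs are positive at the optimum. Binding constraints: chromium and carbon.
So stainless scrap = 1.89 kg, ferromanganese = 0.6642 kg.
Hence cost = 2.09·1.89 + 1.88·0.6642 = £5.1988.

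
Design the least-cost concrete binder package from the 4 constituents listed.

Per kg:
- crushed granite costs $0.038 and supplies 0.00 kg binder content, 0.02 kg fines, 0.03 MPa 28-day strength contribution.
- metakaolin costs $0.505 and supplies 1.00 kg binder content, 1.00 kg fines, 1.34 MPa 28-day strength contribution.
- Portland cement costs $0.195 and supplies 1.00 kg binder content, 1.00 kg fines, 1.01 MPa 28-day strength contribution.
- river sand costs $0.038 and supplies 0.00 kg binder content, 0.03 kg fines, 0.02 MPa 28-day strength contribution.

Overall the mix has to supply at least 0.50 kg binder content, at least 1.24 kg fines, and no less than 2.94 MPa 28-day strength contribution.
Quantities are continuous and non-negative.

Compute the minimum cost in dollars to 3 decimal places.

This is a linear program. Let x1 = kg of crushed granite, x2 = kg of metakaolin, x3 = kg of Portland cement, x4 = kg of river sand.
min 0.038x1 + 0.505x2 + 0.195x3 + 0.038x4 with:
  1x2 + 1x3 ≥ 0.5   (binder content)
  0.02x1 + 1x2 + 1x3 + 0.03x4 ≥ 1.24   (fines)
  0.03x1 + 1.34x2 + 1.01x3 + 0.02x4 ≥ 2.94   (28-day strength contribution)
  x1, x2, x3, x4 ≥ 0.
At the optimum only Portland cement is positive (crushed granite, metakaolin, river sand = 0). There the 28-day strength contribution constraint is tight.
So Portland cement = 2.911 kg.
Total cost: 0.195·2.911 = 0.56765.

$0.568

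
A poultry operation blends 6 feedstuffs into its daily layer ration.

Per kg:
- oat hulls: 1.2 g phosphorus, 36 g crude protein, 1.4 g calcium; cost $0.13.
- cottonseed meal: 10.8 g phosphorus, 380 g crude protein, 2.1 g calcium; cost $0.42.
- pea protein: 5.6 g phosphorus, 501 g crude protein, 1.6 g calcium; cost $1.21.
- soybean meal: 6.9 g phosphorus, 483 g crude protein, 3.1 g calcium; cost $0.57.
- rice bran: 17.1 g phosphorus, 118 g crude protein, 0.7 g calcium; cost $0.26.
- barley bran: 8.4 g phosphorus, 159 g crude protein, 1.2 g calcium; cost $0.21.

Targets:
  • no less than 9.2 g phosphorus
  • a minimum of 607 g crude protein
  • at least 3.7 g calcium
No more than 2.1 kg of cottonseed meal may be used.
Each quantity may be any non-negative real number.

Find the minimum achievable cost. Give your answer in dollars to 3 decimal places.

Let x1 = kg of oat hulls, x2 = kg of cottonseed meal, x3 = kg of pea protein, x4 = kg of soybean meal, x5 = kg of rice bran, x6 = kg of barley bran.
Minimise 0.13x1 + 0.42x2 + 1.21x3 + 0.57x4 + 0.26x5 + 0.21x6 with:
  1.2x1 + 10.8x2 + 5.6x3 + 6.9x4 + 17.1x5 + 8.4x6 ≥ 9.2   (phosphorus)
  36x1 + 380x2 + 501x3 + 483x4 + 118x5 + 159x6 ≥ 607   (crude protein)
  1.4x1 + 2.1x2 + 1.6x3 + 3.1x4 + 0.7x5 + 1.2x6 ≥ 3.7   (calcium)
  x2 ≤ 2.1
  x1, x2, x3, x4, x5, x6 ≥ 0.
The minimum-cost mix takes nothing from pea protein, soybean meal, rice bran, barley bran — only oat hulls, cottonseed meal. Binding constraints: crude protein and calcium.
So oat hulls = 0.2877 kg, cottonseed meal = 1.57 kg.
Hence cost = 0.13·0.2877 + 0.42·1.57 = $0.69680.

$0.697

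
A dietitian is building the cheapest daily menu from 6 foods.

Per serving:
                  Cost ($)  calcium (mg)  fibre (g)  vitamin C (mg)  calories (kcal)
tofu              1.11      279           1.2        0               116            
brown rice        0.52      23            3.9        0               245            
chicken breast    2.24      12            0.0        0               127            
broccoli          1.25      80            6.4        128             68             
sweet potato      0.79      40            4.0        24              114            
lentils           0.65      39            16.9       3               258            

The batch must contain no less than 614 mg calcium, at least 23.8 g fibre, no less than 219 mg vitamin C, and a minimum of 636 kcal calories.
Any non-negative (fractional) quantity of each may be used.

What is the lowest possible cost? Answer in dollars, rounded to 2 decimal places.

Let x1 = servings of tofu, x2 = servings of brown rice, x3 = servings of chicken breast, x4 = servings of broccoli, x5 = servings of sweet potato, x6 = servings of lentils.
min 1.11x1 + 0.52x2 + 2.24x3 + 1.25x4 + 0.79x5 + 0.65x6 subject to:
  279x1 + 23x2 + 12x3 + 80x4 + 40x5 + 39x6 ≥ 614   (calcium)
  1.2x1 + 3.9x2 + 6.4x4 + 4x5 + 16.9x6 ≥ 23.8   (fibre)
  128x4 + 24x5 + 3x6 ≥ 219   (vitamin C)
  116x1 + 245x2 + 127x3 + 68x4 + 114x5 + 258x6 ≥ 636   (calories)
  x1, x2, x3, x4, x5, x6 ≥ 0.
At the optimum only tofu, brown rice, broccoli, lentils are positive (chicken breast, sweet potato = 0). There the calcium, fibre, vitamin C, calories constraints are tight.
Solving gives x1 = 1.576, x2 = 0.9124, x4 = 1.701, x6 = 0.4418.
Total cost: 1.11·1.576 + 0.52·0.9124 + 1.25·1.701 + 0.65·0.4418 = 4.6372.

$4.64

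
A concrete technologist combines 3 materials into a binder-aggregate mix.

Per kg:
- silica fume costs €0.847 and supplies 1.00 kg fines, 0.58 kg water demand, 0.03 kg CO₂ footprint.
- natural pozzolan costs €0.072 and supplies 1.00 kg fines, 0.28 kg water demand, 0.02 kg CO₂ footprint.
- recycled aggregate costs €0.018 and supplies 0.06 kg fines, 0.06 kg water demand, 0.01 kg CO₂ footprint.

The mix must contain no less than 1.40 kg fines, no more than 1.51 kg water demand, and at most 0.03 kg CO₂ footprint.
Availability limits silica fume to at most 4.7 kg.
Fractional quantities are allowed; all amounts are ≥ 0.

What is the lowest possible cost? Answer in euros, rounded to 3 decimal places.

€0.101

Let x1 = kg of silica fume, x2 = kg of natural pozzolan, x3 = kg of recycled aggregate.
Minimise 0.847x1 + 0.072x2 + 0.018x3 subject to:
  1x1 + 1x2 + 0.06x3 ≥ 1.4   (fines)
  0.58x1 + 0.28x2 + 0.06x3 ≤ 1.51   (water demand)
  0.03x1 + 0.02x2 + 0.01x3 ≤ 0.03   (CO₂ footprint)
  x1 ≤ 4.7
  x1, x2, x3 ≥ 0.
The cheapest feasible vertex uses only natural pozzolan; silica fume, recycled aggregate are not used. Binding constraint: fines.
Optimal quantities: natural pozzolan = 1.4 kg.
Objective = 0.072·1.4 = 0.10080.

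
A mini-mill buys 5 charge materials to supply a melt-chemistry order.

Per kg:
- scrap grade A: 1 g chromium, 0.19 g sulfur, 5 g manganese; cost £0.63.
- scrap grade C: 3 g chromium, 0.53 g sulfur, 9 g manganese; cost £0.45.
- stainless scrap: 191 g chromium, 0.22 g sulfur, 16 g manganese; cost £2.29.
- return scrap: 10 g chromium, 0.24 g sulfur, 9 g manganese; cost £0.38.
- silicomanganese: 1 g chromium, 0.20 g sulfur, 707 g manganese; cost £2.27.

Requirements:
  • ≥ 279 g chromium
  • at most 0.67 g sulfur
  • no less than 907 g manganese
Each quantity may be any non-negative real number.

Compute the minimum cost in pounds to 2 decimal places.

This is a linear program. Let x1 = kg of scrap grade A, x2 = kg of scrap grade C, x3 = kg of stainless scrap, x4 = kg of return scrap, x5 = kg of silicomanganese.
min 0.63x1 + 0.45x2 + 2.29x3 + 0.38x4 + 2.27x5 s.t.:
  1x1 + 3x2 + 191x3 + 10x4 + 1x5 ≥ 279   (chromium)
  0.19x1 + 0.53x2 + 0.22x3 + 0.24x4 + 0.2x5 ≤ 0.67   (sulfur)
  5x1 + 9x2 + 16x3 + 9x4 + 707x5 ≥ 907   (manganese)
  x1, x2, x3, x4, x5 ≥ 0.
The cheapest feasible vertex uses only stainless scrap, silicomanganese; scrap grade A, scrap grade C, return scrap are not used. Binding constraints: chromium and manganese.
So stainless scrap = 1.454 kg, silicomanganese = 1.25 kg.
Cost = 2.29·1.454 + 2.27·1.25 = 6.1672.

£6.17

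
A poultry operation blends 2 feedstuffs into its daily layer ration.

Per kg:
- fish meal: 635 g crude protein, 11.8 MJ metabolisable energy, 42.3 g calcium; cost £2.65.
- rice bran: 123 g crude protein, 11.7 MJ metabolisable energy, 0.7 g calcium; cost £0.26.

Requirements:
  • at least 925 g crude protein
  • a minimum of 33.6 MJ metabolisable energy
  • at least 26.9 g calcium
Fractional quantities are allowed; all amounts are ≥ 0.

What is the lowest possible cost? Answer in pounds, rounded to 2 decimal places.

£2.69

This is a linear program. Let x1 = kg of fish meal, x2 = kg of rice bran.
Minimize 2.65x1 + 0.26x2 subject to:
  635x1 + 123x2 ≥ 925   (crude protein)
  11.8x1 + 11.7x2 ≥ 33.6   (metabolisable energy)
  42.3x1 + 0.7x2 ≥ 26.9   (calcium)
  x1, x2 ≥ 0.
Both inputs are positive at the optimum. Binding constraints: crude protein and calcium.
That vertex is x1 = 0.5593, x2 = 4.633.
Hence cost = 2.65·0.5593 + 0.26·4.633 = £2.6867.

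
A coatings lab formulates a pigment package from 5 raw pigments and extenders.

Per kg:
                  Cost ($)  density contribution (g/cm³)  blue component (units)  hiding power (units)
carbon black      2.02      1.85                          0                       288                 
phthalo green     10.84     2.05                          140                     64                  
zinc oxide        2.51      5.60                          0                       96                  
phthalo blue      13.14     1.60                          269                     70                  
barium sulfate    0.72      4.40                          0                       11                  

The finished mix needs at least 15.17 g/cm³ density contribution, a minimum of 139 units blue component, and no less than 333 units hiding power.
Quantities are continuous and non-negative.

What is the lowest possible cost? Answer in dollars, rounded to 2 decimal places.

This is a linear program. Let x1 = kg of carbon black, x2 = kg of phthalo green, x3 = kg of zinc oxide, x4 = kg of phthalo blue, x5 = kg of barium sulfate.
Minimise 2.02x1 + 10.84x2 + 2.51x3 + 13.14x4 + 0.72x5 s.t.:
  1.85x1 + 2.05x2 + 5.6x3 + 1.6x4 + 4.4x5 ≥ 15.17   (density contribution)
  140x2 + 269x4 ≥ 139   (blue component)
  288x1 + 64x2 + 96x3 + 70x4 + 11x5 ≥ 333   (hiding power)
  x1, x2, x3, x4, x5 ≥ 0.
At the optimum only carbon black, phthalo blue, barium sulfate are positive (phthalo green, zinc oxide = 0). There the density contribution, blue component, hiding power constraints are tight.
Solving gives x1 = 0.9209, x4 = 0.5167, x5 = 2.873.
Total cost: 2.02·0.9209 + 13.14·0.5167 + 0.72·2.873 = 10.7182.

$10.72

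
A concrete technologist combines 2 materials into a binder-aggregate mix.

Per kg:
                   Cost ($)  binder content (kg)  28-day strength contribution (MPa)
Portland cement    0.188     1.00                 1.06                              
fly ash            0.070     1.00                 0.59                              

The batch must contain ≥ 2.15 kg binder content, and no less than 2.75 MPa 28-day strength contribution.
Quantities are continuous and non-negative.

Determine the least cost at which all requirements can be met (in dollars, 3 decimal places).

$0.326

Set it up as a linear program. Let x1 = kg of Portland cement, x2 = kg of fly ash.
Minimize 0.188x1 + 0.07x2 s.t.:
  1x1 + 1x2 ≥ 2.15   (binder content)
  1.06x1 + 0.59x2 ≥ 2.75   (28-day strength contribution)
  x1, x2 ≥ 0.
The cheapest feasible vertex uses only fly ash; Portland cement is not used. The 28-day strength contribution requirement is met with equality.
Optimal quantities: fly ash = 4.661 kg.
Hence cost = 0.07·4.661 = $0.32627.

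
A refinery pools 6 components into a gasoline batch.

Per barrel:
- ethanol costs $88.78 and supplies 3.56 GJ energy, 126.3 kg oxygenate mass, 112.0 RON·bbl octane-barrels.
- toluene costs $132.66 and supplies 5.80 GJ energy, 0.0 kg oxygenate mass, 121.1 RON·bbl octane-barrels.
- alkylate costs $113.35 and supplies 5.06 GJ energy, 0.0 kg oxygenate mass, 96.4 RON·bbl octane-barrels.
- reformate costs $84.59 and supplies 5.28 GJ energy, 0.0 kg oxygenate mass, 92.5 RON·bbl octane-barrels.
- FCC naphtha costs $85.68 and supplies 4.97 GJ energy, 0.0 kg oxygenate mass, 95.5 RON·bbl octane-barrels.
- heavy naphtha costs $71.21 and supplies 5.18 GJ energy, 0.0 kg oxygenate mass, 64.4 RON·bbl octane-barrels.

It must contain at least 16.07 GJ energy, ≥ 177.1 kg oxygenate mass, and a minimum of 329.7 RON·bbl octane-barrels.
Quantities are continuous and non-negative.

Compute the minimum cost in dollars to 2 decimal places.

Set it up as a linear program. Let x1 = barrels of ethanol, x2 = barrels of toluene, x3 = barrels of alkylate, x4 = barrels of reformate, x5 = barrels of FCC naphtha, x6 = barrels of heavy naphtha.
min 88.78x1 + 132.66x2 + 113.35x3 + 84.59x4 + 85.68x5 + 71.21x6 with:
  3.56x1 + 5.8x2 + 5.06x3 + 5.28x4 + 4.97x5 + 5.18x6 ≥ 16.07   (energy)
  126.3x1 ≥ 177.1   (oxygenate mass)
  112x1 + 121.1x2 + 96.4x3 + 92.5x4 + 95.5x5 + 64.4x6 ≥ 329.7   (octane-barrels)
  x1, x2, x3, x4, x5, x6 ≥ 0.
At the optimum only ethanol, reformate, heavy naphtha are positive (toluene, alkylate, FCC naphtha = 0). There the energy, oxygenate mass, octane-barrels constraints are tight.
So ethanol = 1.4022 barrels, reformate = 1.3004 barrels, heavy naphtha = 0.81315 barrels.
Cost = 88.78·1.4022 + 84.59·1.3004 + 71.21·0.81315 = 292.3926.

$292.39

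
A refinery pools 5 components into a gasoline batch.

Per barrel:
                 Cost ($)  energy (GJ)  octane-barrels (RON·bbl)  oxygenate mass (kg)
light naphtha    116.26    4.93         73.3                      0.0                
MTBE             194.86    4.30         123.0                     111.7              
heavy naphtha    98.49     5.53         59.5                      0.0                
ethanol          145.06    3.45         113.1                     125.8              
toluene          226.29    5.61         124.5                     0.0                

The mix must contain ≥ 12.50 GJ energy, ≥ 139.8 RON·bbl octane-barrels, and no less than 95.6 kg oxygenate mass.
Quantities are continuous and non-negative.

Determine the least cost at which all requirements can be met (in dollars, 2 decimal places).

$286.17

This is a linear program. Let x1 = barrels of light naphtha, x2 = barrels of MTBE, x3 = barrels of heavy naphtha, x4 = barrels of ethanol, x5 = barrels of toluene.
Minimise 116.26x1 + 194.86x2 + 98.49x3 + 145.06x4 + 226.29x5 s.t.:
  4.93x1 + 4.3x2 + 5.53x3 + 3.45x4 + 5.61x5 ≥ 12.5   (energy)
  73.3x1 + 123x2 + 59.5x3 + 113.1x4 + 124.5x5 ≥ 139.8   (octane-barrels)
  111.7x2 + 125.8x4 ≥ 95.6   (oxygenate mass)
  x1, x2, x3, x4, x5 ≥ 0.
The cheapest feasible vertex uses only heavy naphtha, ethanol; light naphtha, MTBE, toluene are not used. The energy and oxygenate mass requirements are met with equality.
That vertex is x3 = 1.7863, x4 = 0.75994.
Hence cost = 98.49·1.7863 + 145.06·0.75994 = $286.1696.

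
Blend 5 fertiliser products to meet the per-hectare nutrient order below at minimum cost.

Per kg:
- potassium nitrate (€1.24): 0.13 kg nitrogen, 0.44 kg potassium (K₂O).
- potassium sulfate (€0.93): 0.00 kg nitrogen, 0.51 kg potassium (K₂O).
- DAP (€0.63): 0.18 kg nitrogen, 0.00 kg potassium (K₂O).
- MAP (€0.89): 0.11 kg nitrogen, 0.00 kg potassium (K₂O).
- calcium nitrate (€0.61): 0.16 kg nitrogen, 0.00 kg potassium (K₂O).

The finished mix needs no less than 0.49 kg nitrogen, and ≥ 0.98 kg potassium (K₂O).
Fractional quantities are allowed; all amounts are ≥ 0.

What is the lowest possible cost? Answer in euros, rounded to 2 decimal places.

€3.46

This is a linear program. Let x1 = kg of potassium nitrate, x2 = kg of potassium sulfate, x3 = kg of DAP, x4 = kg of MAP, x5 = kg of calcium nitrate.
Minimise 1.24x1 + 0.93x2 + 0.63x3 + 0.89x4 + 0.61x5 with:
  0.13x1 + 0.18x3 + 0.11x4 + 0.16x5 ≥ 0.49   (nitrogen)
  0.44x1 + 0.51x2 ≥ 0.98   (potassium (K₂O))
  x1, x2, x3, x4, x5 ≥ 0.
The minimum-cost mix takes nothing from potassium sulfate, MAP, calcium nitrate — only potassium nitrate, DAP. The nitrogen and potassium (K₂O) requirements are met with equality.
That vertex is x1 = 2.227, x3 = 1.114.
Total cost: 1.24·2.227 + 0.63·1.114 = 3.4633.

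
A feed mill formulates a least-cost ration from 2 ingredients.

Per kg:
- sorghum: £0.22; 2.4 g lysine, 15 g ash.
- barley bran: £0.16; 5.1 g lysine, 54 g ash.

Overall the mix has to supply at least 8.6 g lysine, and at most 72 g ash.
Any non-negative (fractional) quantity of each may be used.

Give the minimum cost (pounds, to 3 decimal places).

This is a linear program. Let x1 = kg of sorghum, x2 = kg of barley bran.
Minimize 0.22x1 + 0.16x2 s.t.:
  2.4x1 + 5.1x2 ≥ 8.6   (lysine)
  15x1 + 54x2 ≤ 72   (ash)
  x1, x2 ≥ 0.
Both inputs are positive at the optimum. The lysine and ash requirements are met with equality.
That vertex is x1 = 1.831, x2 = 0.8249.
Hence cost = 0.22·1.831 + 0.16·0.8249 = £0.53480.

£0.535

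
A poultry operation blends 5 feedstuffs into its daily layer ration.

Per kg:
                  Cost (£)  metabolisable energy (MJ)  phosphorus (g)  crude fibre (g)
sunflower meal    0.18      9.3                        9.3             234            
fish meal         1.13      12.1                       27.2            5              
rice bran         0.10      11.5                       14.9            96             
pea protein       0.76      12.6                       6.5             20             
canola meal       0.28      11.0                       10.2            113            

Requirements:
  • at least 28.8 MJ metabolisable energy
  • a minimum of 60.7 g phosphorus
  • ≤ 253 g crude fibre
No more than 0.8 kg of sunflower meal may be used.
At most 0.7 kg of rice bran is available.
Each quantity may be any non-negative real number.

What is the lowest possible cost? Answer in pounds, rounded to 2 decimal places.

Set it up as a linear program. Let x1 = kg of sunflower meal, x2 = kg of fish meal, x3 = kg of rice bran, x4 = kg of pea protein, x5 = kg of canola meal.
min 0.18x1 + 1.13x2 + 0.1x3 + 0.76x4 + 0.28x5 with:
  9.3x1 + 12.1x2 + 11.5x3 + 12.6x4 + 11x5 ≥ 28.8   (metabolisable energy)
  9.3x1 + 27.2x2 + 14.9x3 + 6.5x4 + 10.2x5 ≥ 60.7   (phosphorus)
  234x1 + 5x2 + 96x3 + 20x4 + 113x5 ≤ 253   (crude fibre)
  x1 ≤ 0.8
  x3 ≤ 0.7
  x1, x2, x3, x4, x5 ≥ 0.
The optimal basis is {fish meal, rice bran, canola meal}; sunflower meal, pea protein drop out. There the phosphorus, crude fibre, the rice bran cap constraints are tight.
That vertex is x2 = 1.252, x3 = 0.7, x5 = 1.589.
Cost = 1.13·1.252 + 0.1·0.7 + 0.28·1.589 = 1.9297.

£1.93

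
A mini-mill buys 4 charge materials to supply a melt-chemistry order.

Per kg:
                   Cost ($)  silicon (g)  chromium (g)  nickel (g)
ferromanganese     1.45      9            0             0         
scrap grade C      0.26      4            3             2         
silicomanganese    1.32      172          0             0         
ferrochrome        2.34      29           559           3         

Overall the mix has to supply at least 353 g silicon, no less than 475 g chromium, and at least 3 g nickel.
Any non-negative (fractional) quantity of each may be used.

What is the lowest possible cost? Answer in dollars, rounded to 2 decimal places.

$4.56

Let x1 = kg of ferromanganese, x2 = kg of scrap grade C, x3 = kg of silicomanganese, x4 = kg of ferrochrome.
Minimize 1.45x1 + 0.26x2 + 1.32x3 + 2.34x4 s.t.:
  9x1 + 4x2 + 172x3 + 29x4 ≥ 353   (silicon)
  3x2 + 559x4 ≥ 475   (chromium)
  2x2 + 3x4 ≥ 3   (nickel)
  x1, x2, x3, x4 ≥ 0.
The optimal basis is {scrap grade C, silicomanganese, ferrochrome}; ferromanganese drops out. Binding constraints: silicon, chromium, nickel.
Optimal quantities: scrap grade C = 0.2272 kg, silicomanganese = 1.904 kg, ferrochrome = 0.8485 kg.
Cost = 0.26·0.2272 + 1.32·1.904 + 2.34·0.8485 = 4.5578.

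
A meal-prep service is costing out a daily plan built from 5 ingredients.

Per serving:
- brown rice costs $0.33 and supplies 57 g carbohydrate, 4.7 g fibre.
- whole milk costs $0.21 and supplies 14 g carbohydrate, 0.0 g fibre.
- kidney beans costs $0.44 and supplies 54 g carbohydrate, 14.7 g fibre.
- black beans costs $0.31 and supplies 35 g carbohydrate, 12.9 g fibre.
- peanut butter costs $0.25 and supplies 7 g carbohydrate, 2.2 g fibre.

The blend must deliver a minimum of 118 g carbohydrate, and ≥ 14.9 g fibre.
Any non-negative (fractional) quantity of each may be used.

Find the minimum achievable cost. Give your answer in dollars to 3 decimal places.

Treat it as an LP. Let x1 = servings of brown rice, x2 = servings of whole milk, x3 = servings of kidney beans, x4 = servings of black beans, x5 = servings of peanut butter.
Minimize 0.33x1 + 0.21x2 + 0.44x3 + 0.31x4 + 0.25x5 subject to:
  57x1 + 14x2 + 54x3 + 35x4 + 7x5 ≥ 118   (carbohydrate)
  4.7x1 + 14.7x3 + 12.9x4 + 2.2x5 ≥ 14.9   (fibre)
  x1, x2, x3, x4, x5 ≥ 0.
The minimum-cost mix takes nothing from whole milk, kidney beans, peanut butter — only brown rice, black beans. There the carbohydrate and fibre constraints are tight.
So brown rice = 1.753 servings, black beans = 0.5163 servings.
Hence cost = 0.33·1.753 + 0.31·0.5163 = $0.73854.

$0.739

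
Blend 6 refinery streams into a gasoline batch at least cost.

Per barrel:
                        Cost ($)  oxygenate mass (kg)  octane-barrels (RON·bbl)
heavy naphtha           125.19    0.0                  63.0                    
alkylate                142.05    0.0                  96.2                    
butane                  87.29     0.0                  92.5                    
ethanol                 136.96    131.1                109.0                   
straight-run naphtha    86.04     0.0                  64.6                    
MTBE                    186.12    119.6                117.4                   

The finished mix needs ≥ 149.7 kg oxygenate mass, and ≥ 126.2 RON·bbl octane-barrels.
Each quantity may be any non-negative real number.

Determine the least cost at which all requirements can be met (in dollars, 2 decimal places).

$158.03

Let x1 = barrels of heavy naphtha, x2 = barrels of alkylate, x3 = barrels of butane, x4 = barrels of ethanol, x5 = barrels of straight-run naphtha, x6 = barrels of MTBE.
Minimize 125.19x1 + 142.05x2 + 87.29x3 + 136.96x4 + 86.04x5 + 186.12x6 s.t.:
  131.1x4 + 119.6x6 ≥ 149.7   (oxygenate mass)
  63x1 + 96.2x2 + 92.5x3 + 109x4 + 64.6x5 + 117.4x6 ≥ 126.2   (octane-barrels)
  x1, x2, x3, x4, x5, x6 ≥ 0.
The cheapest feasible vertex uses only butane, ethanol; heavy naphtha, alkylate, straight-run naphtha, MTBE are not used. Binding constraints: oxygenate mass and octane-barrels.
Optimal quantities: butane = 0.018762 barrels, ethanol = 1.1419 barrels.
Objective = 87.29·0.018762 + 136.96·1.1419 = 158.0324.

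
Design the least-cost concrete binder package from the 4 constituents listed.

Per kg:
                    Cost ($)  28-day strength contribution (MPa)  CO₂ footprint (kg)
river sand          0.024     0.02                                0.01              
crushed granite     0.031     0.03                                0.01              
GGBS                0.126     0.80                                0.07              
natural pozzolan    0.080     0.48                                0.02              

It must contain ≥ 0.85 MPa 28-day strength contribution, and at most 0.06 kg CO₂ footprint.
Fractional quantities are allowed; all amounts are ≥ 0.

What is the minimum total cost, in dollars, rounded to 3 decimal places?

This is a linear program. Let x1 = kg of river sand, x2 = kg of crushed granite, x3 = kg of GGBS, x4 = kg of natural pozzolan.
min 0.024x1 + 0.031x2 + 0.126x3 + 0.08x4 subject to:
  0.02x1 + 0.03x2 + 0.8x3 + 0.48x4 ≥ 0.85   (28-day strength contribution)
  0.01x1 + 0.01x2 + 0.07x3 + 0.02x4 ≤ 0.06   (CO₂ footprint)
  x1, x2, x3, x4 ≥ 0.
The cheapest feasible vertex uses only GGBS, natural pozzolan; river sand, crushed granite are not used. The 28-day strength contribution and CO₂ footprint requirements are met with equality.
That vertex is x3 = 0.6705, x4 = 0.6534.
Total cost: 0.126·0.6705 + 0.08·0.6534 = 0.13676.

$0.137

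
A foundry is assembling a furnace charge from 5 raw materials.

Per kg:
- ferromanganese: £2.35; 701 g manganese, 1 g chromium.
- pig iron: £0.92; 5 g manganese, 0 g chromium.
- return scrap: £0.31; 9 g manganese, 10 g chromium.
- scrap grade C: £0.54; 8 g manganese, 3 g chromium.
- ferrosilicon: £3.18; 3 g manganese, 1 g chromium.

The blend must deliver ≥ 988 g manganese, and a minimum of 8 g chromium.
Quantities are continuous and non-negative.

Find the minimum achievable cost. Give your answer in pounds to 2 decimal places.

Set it up as a linear program. Let x1 = kg of ferromanganese, x2 = kg of pig iron, x3 = kg of return scrap, x4 = kg of scrap grade C, x5 = kg of ferrosilicon.
Minimise 2.35x1 + 0.92x2 + 0.31x3 + 0.54x4 + 3.18x5 s.t.:
  701x1 + 5x2 + 9x3 + 8x4 + 3x5 ≥ 988   (manganese)
  1x1 + 10x3 + 3x4 + 1x5 ≥ 8   (chromium)
  x1, x2, x3, x4, x5 ≥ 0.
The optimal basis is {ferromanganese, return scrap}; pig iron, scrap grade C, ferrosilicon drop out. The manganese and chromium requirements are met with equality.
Solving gives x1 = 1.401, x3 = 0.6599.
Hence cost = 2.35·1.401 + 0.31·0.6599 = £3.4969.

£3.50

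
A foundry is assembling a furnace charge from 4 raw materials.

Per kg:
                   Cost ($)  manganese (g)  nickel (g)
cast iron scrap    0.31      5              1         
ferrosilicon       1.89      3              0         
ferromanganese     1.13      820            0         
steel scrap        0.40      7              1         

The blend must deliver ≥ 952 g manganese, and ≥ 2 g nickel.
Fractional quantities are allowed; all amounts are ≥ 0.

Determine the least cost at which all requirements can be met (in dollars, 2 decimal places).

$1.92

Treat it as an LP. Let x1 = kg of cast iron scrap, x2 = kg of ferrosilicon, x3 = kg of ferromanganese, x4 = kg of steel scrap.
Minimise 0.31x1 + 1.89x2 + 1.13x3 + 0.4x4 s.t.:
  5x1 + 3x2 + 820x3 + 7x4 ≥ 952   (manganese)
  1x1 + 1x4 ≥ 2   (nickel)
  x1, x2, x3, x4 ≥ 0.
At the optimum only cast iron scrap, ferromanganese are positive (ferrosilicon, steel scrap = 0). The manganese and nickel requirements are met with equality.
So cast iron scrap = 2 kg, ferromanganese = 1.149 kg.
Hence cost = 0.31·2 + 1.13·1.149 = $1.9184.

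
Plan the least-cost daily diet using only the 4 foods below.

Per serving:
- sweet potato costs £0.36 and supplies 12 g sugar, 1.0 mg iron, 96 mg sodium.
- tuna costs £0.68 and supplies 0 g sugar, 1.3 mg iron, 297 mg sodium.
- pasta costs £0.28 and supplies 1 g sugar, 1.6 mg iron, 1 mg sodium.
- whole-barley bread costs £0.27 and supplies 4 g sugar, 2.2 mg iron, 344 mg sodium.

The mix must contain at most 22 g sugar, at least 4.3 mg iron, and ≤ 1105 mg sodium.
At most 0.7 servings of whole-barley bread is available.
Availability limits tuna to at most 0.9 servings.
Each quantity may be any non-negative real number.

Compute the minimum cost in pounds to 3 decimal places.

£0.672

Let x1 = servings of sweet potato, x2 = servings of tuna, x3 = servings of pasta, x4 = servings of whole-barley bread.
min 0.36x1 + 0.68x2 + 0.28x3 + 0.27x4 with:
  12x1 + 1x3 + 4x4 ≤ 22   (sugar)
  1x1 + 1.3x2 + 1.6x3 + 2.2x4 ≥ 4.3   (iron)
  96x1 + 297x2 + 1x3 + 344x4 ≤ 1105   (sodium)
  x4 ≤ 0.7
  x2 ≤ 0.9
  x1, x2, x3, x4 ≥ 0.
The optimal basis is {pasta, whole-barley bread}; sweet potato, tuna drop out. There the iron and the whole-barley bread cap constraints are tight.
Optimal quantities: pasta = 1.725 servings, whole-barley bread = 0.7 servings.
Total cost: 0.28·1.725 + 0.27·0.7 = 0.67200.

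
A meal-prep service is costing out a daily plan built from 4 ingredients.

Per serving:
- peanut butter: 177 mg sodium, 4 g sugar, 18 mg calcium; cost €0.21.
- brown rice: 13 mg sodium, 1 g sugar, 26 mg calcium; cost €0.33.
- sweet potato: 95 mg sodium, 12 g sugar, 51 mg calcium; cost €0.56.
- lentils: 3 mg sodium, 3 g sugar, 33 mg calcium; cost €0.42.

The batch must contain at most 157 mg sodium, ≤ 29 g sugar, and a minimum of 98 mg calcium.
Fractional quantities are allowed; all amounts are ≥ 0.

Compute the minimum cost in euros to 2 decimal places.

€1.10

Set it up as a linear program. Let x1 = servings of peanut butter, x2 = servings of brown rice, x3 = servings of sweet potato, x4 = servings of lentils.
Minimize 0.21x1 + 0.33x2 + 0.56x3 + 0.42x4 subject to:
  177x1 + 13x2 + 95x3 + 3x4 ≤ 157   (sodium)
  4x1 + 1x2 + 12x3 + 3x4 ≤ 29   (sugar)
  18x1 + 26x2 + 51x3 + 33x4 ≥ 98   (calcium)
  x1, x2, x3, x4 ≥ 0.
The minimum-cost mix takes nothing from peanut butter, brown rice — only sweet potato, lentils. There the sodium and calcium constraints are tight.
That vertex is x3 = 1.639, x4 = 0.437.
Total cost: 0.56·1.639 + 0.42·0.437 = 1.1014.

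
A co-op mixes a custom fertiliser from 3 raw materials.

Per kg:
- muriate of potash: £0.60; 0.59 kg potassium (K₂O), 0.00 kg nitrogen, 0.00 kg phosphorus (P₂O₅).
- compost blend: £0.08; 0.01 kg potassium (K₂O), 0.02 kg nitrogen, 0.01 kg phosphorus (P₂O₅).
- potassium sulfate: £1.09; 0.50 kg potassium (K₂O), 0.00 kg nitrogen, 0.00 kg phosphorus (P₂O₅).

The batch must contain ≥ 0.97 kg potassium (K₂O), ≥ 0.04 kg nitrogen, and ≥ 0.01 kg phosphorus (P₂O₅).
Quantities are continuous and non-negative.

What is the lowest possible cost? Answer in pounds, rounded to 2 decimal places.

Set it up as a linear program. Let x1 = kg of muriate of potash, x2 = kg of compost blend, x3 = kg of potassium sulfate.
min 0.6x1 + 0.08x2 + 1.09x3 s.t.:
  0.59x1 + 0.01x2 + 0.5x3 ≥ 0.97   (potassium (K₂O))
  0.02x2 ≥ 0.04   (nitrogen)
  0.01x2 ≥ 0.01   (phosphorus (P₂O₅))
  x1, x2, x3 ≥ 0.
The cheapest feasible vertex uses only muriate of potash, compost blend; potassium sulfate is not used. There the potassium (K₂O) and nitrogen constraints are tight.
Solving gives x1 = 1.61, x2 = 2.
Objective = 0.6·1.61 + 0.08·2 = 1.1260.

£1.13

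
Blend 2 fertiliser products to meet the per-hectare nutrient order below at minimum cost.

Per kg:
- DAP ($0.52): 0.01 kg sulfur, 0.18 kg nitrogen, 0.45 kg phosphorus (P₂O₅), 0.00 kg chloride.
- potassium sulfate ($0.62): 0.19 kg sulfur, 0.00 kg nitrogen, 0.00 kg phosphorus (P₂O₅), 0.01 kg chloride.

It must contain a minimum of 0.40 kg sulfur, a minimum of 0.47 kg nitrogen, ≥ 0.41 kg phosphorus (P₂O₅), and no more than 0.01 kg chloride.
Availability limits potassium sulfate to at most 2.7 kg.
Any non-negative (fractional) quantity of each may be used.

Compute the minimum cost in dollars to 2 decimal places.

Let x1 = kg of DAP, x2 = kg of potassium sulfate.
Minimize 0.52x1 + 0.62x2 subject to:
  0.01x1 + 0.19x2 ≥ 0.4   (sulfur)
  0.18x1 ≥ 0.47   (nitrogen)
  0.45x1 ≥ 0.41   (phosphorus (P₂O₅))
  0.01x2 ≤ 0.01   (chloride)
  x2 ≤ 2.7
  x1, x2 ≥ 0.
Both inputs are positive at the optimum. Binding constraints: sulfur and chloride.
That vertex is x1 = 21, x2 = 1.
Hence cost = 0.52·21 + 0.62·1 = $11.5400.

$11.54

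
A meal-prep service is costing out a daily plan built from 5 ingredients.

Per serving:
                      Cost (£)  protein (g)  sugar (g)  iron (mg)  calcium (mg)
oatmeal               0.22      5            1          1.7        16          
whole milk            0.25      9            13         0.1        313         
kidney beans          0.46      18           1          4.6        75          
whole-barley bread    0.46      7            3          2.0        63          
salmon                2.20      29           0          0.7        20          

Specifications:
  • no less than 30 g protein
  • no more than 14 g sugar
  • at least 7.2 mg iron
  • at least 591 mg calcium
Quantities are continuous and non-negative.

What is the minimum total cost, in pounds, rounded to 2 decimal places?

£2.47

Let x1 = servings of oatmeal, x2 = servings of whole milk, x3 = servings of kidney beans, x4 = servings of whole-barley bread, x5 = servings of salmon.
min 0.22x1 + 0.25x2 + 0.46x3 + 0.46x4 + 2.2x5 s.t.:
  5x1 + 9x2 + 18x3 + 7x4 + 29x5 ≥ 30   (protein)
  1x1 + 13x2 + 1x3 + 3x4 ≤ 14   (sugar)
  1.7x1 + 0.1x2 + 4.6x3 + 2x4 + 0.7x5 ≥ 7.2   (iron)
  16x1 + 313x2 + 75x3 + 63x4 + 20x5 ≥ 591   (calcium)
  x1, x2, x3, x4, x5 ≥ 0.
The optimal basis is {whole milk, kidney beans}; oatmeal, whole-barley bread, salmon drop out. There the sugar and calcium constraints are tight.
That vertex is x2 = 0.6934, x3 = 4.986.
Cost = 0.25·0.6934 + 0.46·4.986 = 2.4669.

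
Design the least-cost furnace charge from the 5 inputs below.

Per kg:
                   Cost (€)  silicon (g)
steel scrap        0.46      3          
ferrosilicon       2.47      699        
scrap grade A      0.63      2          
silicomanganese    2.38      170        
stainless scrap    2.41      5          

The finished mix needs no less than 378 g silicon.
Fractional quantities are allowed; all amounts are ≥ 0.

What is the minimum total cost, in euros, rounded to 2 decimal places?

€1.34

Let x1 = kg of steel scrap, x2 = kg of ferrosilicon, x3 = kg of scrap grade A, x4 = kg of silicomanganese, x5 = kg of stainless scrap.
Minimise 0.46x1 + 2.47x2 + 0.63x3 + 2.38x4 + 2.41x5 s.t.:
  3x1 + 699x2 + 2x3 + 170x4 + 5x5 ≥ 378   (silicon)
  x1, x2, x3, x4, x5 ≥ 0.
The cheapest feasible vertex uses only ferrosilicon; steel scrap, scrap grade A, silicomanganese, stainless scrap are not used. The silicon requirement is met with equality.
Solving gives x2 = 0.5408.
Cost = 2.47·0.5408 = 1.3358.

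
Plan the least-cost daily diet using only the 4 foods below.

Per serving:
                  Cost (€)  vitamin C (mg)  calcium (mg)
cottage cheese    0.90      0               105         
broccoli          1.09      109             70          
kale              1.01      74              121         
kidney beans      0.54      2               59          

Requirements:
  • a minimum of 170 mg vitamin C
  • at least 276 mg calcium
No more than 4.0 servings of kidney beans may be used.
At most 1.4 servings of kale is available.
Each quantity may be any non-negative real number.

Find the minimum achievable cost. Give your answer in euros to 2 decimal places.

This is a linear program. Let x1 = servings of cottage cheese, x2 = servings of broccoli, x3 = servings of kale, x4 = servings of kidney beans.
Minimise 0.9x1 + 1.09x2 + 1.01x3 + 0.54x4 with:
  109x2 + 74x3 + 2x4 ≥ 170   (vitamin C)
  105x1 + 70x2 + 121x3 + 59x4 ≥ 276   (calcium)
  x4 ≤ 4
  x3 ≤ 1.4
  x1, x2, x3, x4 ≥ 0.
At the optimum only cottage cheese, broccoli, kale are positive (kidney beans = 0). There the vitamin C, calcium, the kale cap constraints are tight.
So cottage cheese = 0.6091 servings, broccoli = 0.6092 servings, kale = 1.4 servings.
Cost = 0.9·0.6091 + 1.09·0.6092 + 1.01·1.4 = 2.6262.

€2.63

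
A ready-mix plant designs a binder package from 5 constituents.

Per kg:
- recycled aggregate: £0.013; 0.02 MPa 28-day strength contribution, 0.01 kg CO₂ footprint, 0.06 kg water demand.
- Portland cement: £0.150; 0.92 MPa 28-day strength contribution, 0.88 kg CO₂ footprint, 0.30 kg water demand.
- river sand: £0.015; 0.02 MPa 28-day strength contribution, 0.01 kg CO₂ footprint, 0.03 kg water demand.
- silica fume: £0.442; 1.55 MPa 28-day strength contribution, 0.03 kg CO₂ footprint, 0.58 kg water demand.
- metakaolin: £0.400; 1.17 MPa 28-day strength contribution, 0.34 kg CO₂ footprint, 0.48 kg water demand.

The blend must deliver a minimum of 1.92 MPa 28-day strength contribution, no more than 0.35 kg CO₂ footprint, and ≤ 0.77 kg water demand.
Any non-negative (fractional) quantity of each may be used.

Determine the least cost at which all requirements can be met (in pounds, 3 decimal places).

£0.507

Treat it as an LP. Let x1 = kg of recycled aggregate, x2 = kg of Portland cement, x3 = kg of river sand, x4 = kg of silica fume, x5 = kg of metakaolin.
min 0.013x1 + 0.15x2 + 0.015x3 + 0.442x4 + 0.4x5 s.t.:
  0.02x1 + 0.92x2 + 0.02x3 + 1.55x4 + 1.17x5 ≥ 1.92   (28-day strength contribution)
  0.01x1 + 0.88x2 + 0.01x3 + 0.03x4 + 0.34x5 ≤ 0.35   (CO₂ footprint)
  0.06x1 + 0.3x2 + 0.03x3 + 0.58x4 + 0.48x5 ≤ 0.77   (water demand)
  x1, x2, x3, x4, x5 ≥ 0.
The optimal basis is {Portland cement, silica fume}; recycled aggregate, river sand, metakaolin drop out. The 28-day strength contribution and CO₂ footprint requirements are met with equality.
Optimal quantities: Portland cement = 0.3628 kg, silica fume = 1.023 kg.
Cost = 0.15·0.3628 + 0.442·1.023 = 0.50659.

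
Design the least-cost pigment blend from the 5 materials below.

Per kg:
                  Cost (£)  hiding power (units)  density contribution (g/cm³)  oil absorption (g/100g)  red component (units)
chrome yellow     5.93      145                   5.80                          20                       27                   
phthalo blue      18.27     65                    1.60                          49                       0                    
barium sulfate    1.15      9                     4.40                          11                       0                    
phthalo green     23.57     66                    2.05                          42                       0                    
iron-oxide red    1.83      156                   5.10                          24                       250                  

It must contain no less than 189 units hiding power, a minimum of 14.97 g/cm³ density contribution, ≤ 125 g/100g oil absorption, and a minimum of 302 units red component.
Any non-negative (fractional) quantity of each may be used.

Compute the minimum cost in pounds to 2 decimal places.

This is a linear program. Let x1 = kg of chrome yellow, x2 = kg of phthalo blue, x3 = kg of barium sulfate, x4 = kg of phthalo green, x5 = kg of iron-oxide red.
Minimise 5.93x1 + 18.27x2 + 1.15x3 + 23.57x4 + 1.83x5 with:
  145x1 + 65x2 + 9x3 + 66x4 + 156x5 ≥ 189   (hiding power)
  5.8x1 + 1.6x2 + 4.4x3 + 2.05x4 + 5.1x5 ≥ 14.97   (density contribution)
  20x1 + 49x2 + 11x3 + 42x4 + 24x5 ≤ 125   (oil absorption)
  27x1 + 250x5 ≥ 302   (red component)
  x1, x2, x3, x4, x5 ≥ 0.
At the optimum only barium sulfate, iron-oxide red are positive (chrome yellow, phthalo blue, phthalo green = 0). There the density contribution and red component constraints are tight.
That vertex is x3 = 2.002, x5 = 1.208.
Objective = 1.15·2.002 + 1.83·1.208 = 4.5129.

£4.51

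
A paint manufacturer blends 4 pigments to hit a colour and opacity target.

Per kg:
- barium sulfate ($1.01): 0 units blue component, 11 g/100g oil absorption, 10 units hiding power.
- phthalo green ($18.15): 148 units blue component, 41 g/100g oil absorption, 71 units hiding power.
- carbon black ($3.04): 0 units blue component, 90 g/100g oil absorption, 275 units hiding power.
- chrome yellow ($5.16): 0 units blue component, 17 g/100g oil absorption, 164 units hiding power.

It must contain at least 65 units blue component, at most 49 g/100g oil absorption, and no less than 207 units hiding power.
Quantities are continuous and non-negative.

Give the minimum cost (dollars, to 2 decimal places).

$12.34

Treat it as an LP. Let x1 = kg of barium sulfate, x2 = kg of phthalo green, x3 = kg of carbon black, x4 = kg of chrome yellow.
Minimise 1.01x1 + 18.15x2 + 3.04x3 + 5.16x4 with:
  148x2 ≥ 65   (blue component)
  11x1 + 41x2 + 90x3 + 17x4 ≤ 49   (oil absorption)
  10x1 + 71x2 + 275x3 + 164x4 ≥ 207   (hiding power)
  x1, x2, x3, x4 ≥ 0.
The minimum-cost mix takes nothing from barium sulfate — only phthalo green, carbon black, chrome yellow. Binding constraints: blue component, oil absorption, hiding power.
Solving gives x2 = 0.4392, x3 = 0.2076, x4 = 0.7239.
Objective = 18.15·0.4392 + 3.04·0.2076 + 5.16·0.7239 = 12.3379.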